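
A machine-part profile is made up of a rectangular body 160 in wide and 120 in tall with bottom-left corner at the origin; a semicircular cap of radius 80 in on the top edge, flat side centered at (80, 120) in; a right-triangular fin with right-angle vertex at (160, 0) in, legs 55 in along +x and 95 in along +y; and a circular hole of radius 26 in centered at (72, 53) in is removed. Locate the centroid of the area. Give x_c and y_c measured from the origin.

x_c = 89.21 in, y_c = 89.77 in

Part | A | x̄ᵢ | ȳᵢ | A·x̄ᵢ | A·ȳᵢ
rectangular body | 19200.00 | 80.00 | 60.00 | 1536000.00 | 1152000.00
semicircular top | 10053.10 | 80.00 | 153.95 | 804247.72 | 1547704.91
triangular fin | 2612.50 | 178.33 | 31.67 | 465895.83 | 82729.17
hole | -2123.72 | 72.00 | 53.00 | -152907.60 | -112556.98
Σ | 29741.88 |  |  | 2653235.96 | 2669877.10
x_c = 2653235.96 / 29741.88 = 89.21 in
y_c = 2669877.10 / 29741.88 = 89.77 in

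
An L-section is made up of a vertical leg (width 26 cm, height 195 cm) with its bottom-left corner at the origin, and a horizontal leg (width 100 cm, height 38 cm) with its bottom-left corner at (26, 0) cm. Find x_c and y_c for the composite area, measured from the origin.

vertical leg: A = 26 × 195 = 5070.00, centroid at (13.00, 97.50).
horizontal leg: A = 100 × 38 = 3800.00, centroid at (76.00, 19.00).
ΣA = 8870.00 cm²
ΣAx_c = (5070.00)(13.00) + (3800.00)(76.00) = 354710.00 cm³
ΣAy_c = (5070.00)(97.50) + (3800.00)(19.00) = 566525.00 cm³
x_c = 354710.00 / 8870.00 = 39.99 cm
y_c = 566525.00 / 8870.00 = 63.87 cm

x_c = 39.99 cm, y_c = 63.87 cm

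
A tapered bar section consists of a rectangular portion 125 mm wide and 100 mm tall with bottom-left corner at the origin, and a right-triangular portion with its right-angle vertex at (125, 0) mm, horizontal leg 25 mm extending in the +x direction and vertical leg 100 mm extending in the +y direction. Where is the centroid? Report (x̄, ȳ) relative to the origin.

rectangular portion: A = 125 × 100 = 12500.00, centroid at (62.50, 50.00).
triangular portion: A = ½·25·100 = 1250.00, centroid at (133.33, 33.33).
ΣA = 13750.00 mm², ΣAx̄ = 947916.67 mm³, ΣAȳ = 666666.67 mm³.
x̄ = 947916.67/13750.00 = 68.94 mm; ȳ = 666666.67/13750.00 = 48.48 mm.

x̄ = 68.94 mm, ȳ = 48.48 mm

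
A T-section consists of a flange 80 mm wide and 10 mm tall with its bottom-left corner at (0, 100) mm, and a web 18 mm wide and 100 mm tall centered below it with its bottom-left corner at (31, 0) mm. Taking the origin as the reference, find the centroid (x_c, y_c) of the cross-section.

web: A = 18 × 100 = 1800.00, centroid at (40.00, 50.00).
flange: A = 80 × 10 = 800.00, centroid at (40.00, 105.00).
ΣA = 2600.00 mm², ΣAx_c = 104000.00 mm³, ΣAy_c = 174000.00 mm³.
x_c = 104000.00/2600.00 = 40.00 mm; y_c = 174000.00/2600.00 = 66.92 mm.

x_c = 40.00 mm, y_c = 66.92 mm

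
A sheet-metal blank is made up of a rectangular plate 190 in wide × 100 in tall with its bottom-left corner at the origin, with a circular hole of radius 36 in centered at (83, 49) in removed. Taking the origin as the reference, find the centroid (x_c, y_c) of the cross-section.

x_c = 98.27 in, y_c = 50.27 in

plate: A = 190 × 100 = 19000.00, centroid at (95.00, 50.00).
hole: A = −π·36² = -4071.50, centroid at (83.00, 49.00).
ΣA = 14928.50 in², ΣAx_c = 1467065.16 in³, ΣAy_c = 750496.30 in³.
x_c = 1467065.16/14928.50 = 98.27 in; y_c = 750496.30/14928.50 = 50.27 in.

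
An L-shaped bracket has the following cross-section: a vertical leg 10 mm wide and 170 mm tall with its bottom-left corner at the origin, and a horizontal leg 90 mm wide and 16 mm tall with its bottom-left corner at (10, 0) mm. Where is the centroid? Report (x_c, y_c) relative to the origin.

vertical leg: A = 10 × 170 = 1700.00, centroid at (5.00, 85.00).
horizontal leg: A = 90 × 16 = 1440.00, centroid at (55.00, 8.00).
ΣA = 3140.00 mm², ΣAx_c = 87700.00 mm³, ΣAy_c = 156020.00 mm³.
x_c = 87700.00/3140.00 = 27.93 mm; y_c = 156020.00/3140.00 = 49.69 mm.

x_c = 27.93 mm, y_c = 49.69 mm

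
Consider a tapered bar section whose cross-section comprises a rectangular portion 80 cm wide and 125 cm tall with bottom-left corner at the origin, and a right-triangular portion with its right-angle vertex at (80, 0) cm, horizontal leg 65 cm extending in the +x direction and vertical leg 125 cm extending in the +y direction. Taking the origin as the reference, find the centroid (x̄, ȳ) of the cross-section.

rectangular portion: A = 80 × 125 = 10000.00, centroid at (40.00, 62.50).
triangular portion: A = ½·65·125 = 4062.50, centroid at (101.67, 41.67).
ΣA = 14062.50 cm²
ΣAx̄ = (10000.00)(40.00) + (4062.50)(101.67) = 813020.83 cm³
ΣAȳ = (10000.00)(62.50) + (4062.50)(41.67) = 794270.83 cm³
x̄ = 813020.83 / 14062.50 = 57.81 cm
ȳ = 794270.83 / 14062.50 = 56.48 cm

x̄ = 57.81 cm, ȳ = 56.48 cm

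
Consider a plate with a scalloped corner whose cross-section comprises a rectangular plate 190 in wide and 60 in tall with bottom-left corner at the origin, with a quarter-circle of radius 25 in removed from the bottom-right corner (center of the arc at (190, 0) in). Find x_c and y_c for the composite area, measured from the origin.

x_c = 91.20 in, y_c = 30.87 in

Part | A | x̄ᵢ | ȳᵢ | A·x̄ᵢ | A·ȳᵢ
plate | 11400.00 | 95.00 | 30.00 | 1083000.00 | 342000.00
removed quarter-circle | -490.87 | 179.39 | 10.61 | -88057.70 | -5208.33
Σ | 10909.13 |  |  | 994942.30 | 336791.67
x_c = 994942.30 / 10909.13 = 91.20 in
y_c = 336791.67 / 10909.13 = 30.87 in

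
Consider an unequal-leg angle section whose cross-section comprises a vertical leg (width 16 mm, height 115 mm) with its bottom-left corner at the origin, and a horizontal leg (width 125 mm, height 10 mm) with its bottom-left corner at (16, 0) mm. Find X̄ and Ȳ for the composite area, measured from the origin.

Part | A | x̄ᵢ | ȳᵢ | A·x̄ᵢ | A·ȳᵢ
vertical leg | 1840.00 | 8.00 | 57.50 | 14720.00 | 105800.00
horizontal leg | 1250.00 | 78.50 | 5.00 | 98125.00 | 6250.00
Σ | 3090.00 |  |  | 112845.00 | 112050.00
X̄ = 112845.00 / 3090.00 = 36.52 mm
Ȳ = 112050.00 / 3090.00 = 36.26 mm

X̄ = 36.52 mm, Ȳ = 36.26 mm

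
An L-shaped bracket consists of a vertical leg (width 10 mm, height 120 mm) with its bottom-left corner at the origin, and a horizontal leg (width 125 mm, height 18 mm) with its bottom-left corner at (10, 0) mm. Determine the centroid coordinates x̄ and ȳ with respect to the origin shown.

vertical leg: A = 10 × 120 = 1200.00, centroid at (5.00, 60.00).
horizontal leg: A = 125 × 18 = 2250.00, centroid at (72.50, 9.00).
ΣA = 3450.00 mm², ΣAx̄ = 169125.00 mm³, ΣAȳ = 92250.00 mm³.
x̄ = 169125.00/3450.00 = 49.02 mm; ȳ = 92250.00/3450.00 = 26.74 mm.

x̄ = 49.02 mm, ȳ = 26.74 mm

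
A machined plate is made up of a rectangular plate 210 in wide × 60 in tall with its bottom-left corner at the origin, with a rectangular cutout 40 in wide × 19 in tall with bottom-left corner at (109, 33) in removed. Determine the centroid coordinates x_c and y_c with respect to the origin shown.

x_c = 103.46 in, y_c = 29.20 in

Part | A | x̄ᵢ | ȳᵢ | A·x̄ᵢ | A·ȳᵢ
plate | 12600.00 | 105.00 | 30.00 | 1323000.00 | 378000.00
hole | -760.00 | 129.00 | 42.50 | -98040.00 | -32300.00
Σ | 11840.00 |  |  | 1224960.00 | 345700.00
x_c = 1224960.00 / 11840.00 = 103.46 in
y_c = 345700.00 / 11840.00 = 29.20 in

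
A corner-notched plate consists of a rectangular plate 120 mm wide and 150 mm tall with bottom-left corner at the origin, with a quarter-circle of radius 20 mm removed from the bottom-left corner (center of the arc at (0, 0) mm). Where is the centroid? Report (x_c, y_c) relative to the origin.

plate: A = 120 × 150 = 18000.00, centroid at (60.00, 75.00).
removed quarter-circle: A = −¼π·20² = -314.16, centroid at (8.49, 8.49).
ΣA = 17685.84 mm²
ΣAx_c = (18000.00)(60.00) + (-314.16)(8.49) = 1077333.33 mm³
ΣAy_c = (18000.00)(75.00) + (-314.16)(8.49) = 1347333.33 mm³
x_c = 1077333.33 / 17685.84 = 60.92 mm
y_c = 1347333.33 / 17685.84 = 76.18 mm

x_c = 60.92 mm, y_c = 76.18 mm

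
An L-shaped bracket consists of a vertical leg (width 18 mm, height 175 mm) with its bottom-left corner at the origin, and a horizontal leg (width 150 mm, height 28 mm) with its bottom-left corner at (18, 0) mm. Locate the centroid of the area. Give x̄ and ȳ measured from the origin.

x̄ = 57.00 mm, ȳ = 45.50 mm

Part | A | x̄ᵢ | ȳᵢ | A·x̄ᵢ | A·ȳᵢ
vertical leg | 3150.00 | 9.00 | 87.50 | 28350.00 | 275625.00
horizontal leg | 4200.00 | 93.00 | 14.00 | 390600.00 | 58800.00
Σ | 7350.00 |  |  | 418950.00 | 334425.00
x̄ = 418950.00 / 7350.00 = 57.00 mm
ȳ = 334425.00 / 7350.00 = 45.50 mm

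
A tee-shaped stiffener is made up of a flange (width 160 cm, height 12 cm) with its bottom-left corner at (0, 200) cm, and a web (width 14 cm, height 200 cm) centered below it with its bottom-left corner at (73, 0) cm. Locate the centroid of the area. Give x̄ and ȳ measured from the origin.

web: A = 14 × 200 = 2800.00, centroid at (80.00, 100.00).
flange: A = 160 × 12 = 1920.00, centroid at (80.00, 206.00).
ΣA = 4720.00 cm²
ΣAx̄ = (2800.00)(80.00) + (1920.00)(80.00) = 377600.00 cm³
ΣAȳ = (2800.00)(100.00) + (1920.00)(206.00) = 675520.00 cm³
x̄ = 377600.00 / 4720.00 = 80.00 cm
ȳ = 675520.00 / 4720.00 = 143.12 cm

x̄ = 80.00 cm, ȳ = 143.12 cm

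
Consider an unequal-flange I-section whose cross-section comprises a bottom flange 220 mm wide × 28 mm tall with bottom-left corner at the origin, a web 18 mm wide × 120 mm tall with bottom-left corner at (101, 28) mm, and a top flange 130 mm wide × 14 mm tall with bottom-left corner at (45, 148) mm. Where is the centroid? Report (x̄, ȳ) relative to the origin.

x̄ = 110.00 mm, ȳ = 55.07 mm

Part | A | x̄ᵢ | ȳᵢ | A·x̄ᵢ | A·ȳᵢ
bottom flange | 6160.00 | 110.00 | 14.00 | 677600.00 | 86240.00
web | 2160.00 | 110.00 | 88.00 | 237600.00 | 190080.00
top flange | 1820.00 | 110.00 | 155.00 | 200200.00 | 282100.00
Σ | 10140.00 |  |  | 1115400.00 | 558420.00
x̄ = 1115400.00 / 10140.00 = 110.00 mm
ȳ = 558420.00 / 10140.00 = 55.07 mm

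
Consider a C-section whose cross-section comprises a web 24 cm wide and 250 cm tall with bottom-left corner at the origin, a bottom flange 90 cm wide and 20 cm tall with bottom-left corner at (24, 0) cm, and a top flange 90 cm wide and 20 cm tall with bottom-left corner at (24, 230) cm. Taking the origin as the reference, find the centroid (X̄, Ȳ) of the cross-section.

Part | A | x̄ᵢ | ȳᵢ | A·x̄ᵢ | A·ȳᵢ
web | 6000.00 | 12.00 | 125.00 | 72000.00 | 750000.00
bottom flange | 1800.00 | 69.00 | 10.00 | 124200.00 | 18000.00
top flange | 1800.00 | 69.00 | 240.00 | 124200.00 | 432000.00
Σ | 9600.00 |  |  | 320400.00 | 1200000.00
X̄ = 320400.00 / 9600.00 = 33.38 cm
Ȳ = 1200000.00 / 9600.00 = 125.00 cm

X̄ = 33.38 cm, Ȳ = 125.00 cm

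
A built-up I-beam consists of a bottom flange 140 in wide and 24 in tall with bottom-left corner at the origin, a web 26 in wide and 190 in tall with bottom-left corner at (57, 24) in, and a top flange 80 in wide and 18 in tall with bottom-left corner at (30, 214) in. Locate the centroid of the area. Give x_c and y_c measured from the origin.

bottom flange: A = 140 × 24 = 3360.00, centroid at (70.00, 12.00).
web: A = 26 × 190 = 4940.00, centroid at (70.00, 119.00).
top flange: A = 80 × 18 = 1440.00, centroid at (70.00, 223.00).
ΣA = 9740.00 in², ΣAx_c = 681800.00 in³, ΣAy_c = 949300.00 in³.
x_c = 681800.00/9740.00 = 70.00 in; y_c = 949300.00/9740.00 = 97.46 in.

x_c = 70.00 in, y_c = 97.46 in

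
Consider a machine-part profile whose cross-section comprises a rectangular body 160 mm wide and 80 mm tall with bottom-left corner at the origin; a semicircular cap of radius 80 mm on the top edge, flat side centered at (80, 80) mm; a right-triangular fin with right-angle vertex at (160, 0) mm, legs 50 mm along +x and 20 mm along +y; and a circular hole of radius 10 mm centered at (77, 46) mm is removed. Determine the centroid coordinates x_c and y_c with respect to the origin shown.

x_c = 82.14 mm, y_c = 71.46 mm

rectangular body: A = 160 × 80 = 12800.00, centroid at (80.00, 40.00).
semicircular top: A = ½π·80² = 10053.10, centroid at (80.00, 113.95).
triangular fin: A = ½·50·20 = 500.00, centroid at (176.67, 6.67).
hole: A = −π·10² = -314.16, centroid at (77.00, 46.00).
ΣA = 23038.94 mm²
ΣAx_c = (12800.00)(80.00) + (10053.10)(80.00) + (500.00)(176.67) + (-314.16)(77.00) = 1892390.79 mm³
ΣAy_c = (12800.00)(40.00) + (10053.10)(113.95) + (500.00)(6.67) + (-314.16)(46.00) = 1646463.06 mm³
x_c = 1892390.79 / 23038.94 = 82.14 mm
y_c = 1646463.06 / 23038.94 = 71.46 mm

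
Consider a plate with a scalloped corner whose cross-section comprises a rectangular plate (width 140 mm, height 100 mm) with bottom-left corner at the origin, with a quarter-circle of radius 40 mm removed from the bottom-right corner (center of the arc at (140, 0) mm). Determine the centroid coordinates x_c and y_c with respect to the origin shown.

x_c = 64.77 mm, y_c = 53.26 mm

plate: A = 140 × 100 = 14000.00, centroid at (70.00, 50.00).
removed quarter-circle: A = −¼π·40² = -1256.64, centroid at (123.02, 16.98).
ΣA = 12743.36 mm², ΣAx_c = 825404.14 mm³, ΣAy_c = 678666.67 mm³.
x_c = 825404.14/12743.36 = 64.77 mm; y_c = 678666.67/12743.36 = 53.26 mm.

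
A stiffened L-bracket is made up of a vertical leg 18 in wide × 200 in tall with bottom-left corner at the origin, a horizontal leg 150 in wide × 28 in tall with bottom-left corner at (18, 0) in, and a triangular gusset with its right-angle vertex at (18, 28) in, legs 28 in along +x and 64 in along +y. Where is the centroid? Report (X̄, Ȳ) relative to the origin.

Part | A | x̄ᵢ | ȳᵢ | A·x̄ᵢ | A·ȳᵢ
vertical leg | 3600.00 | 9.00 | 100.00 | 32400.00 | 360000.00
horizontal leg | 4200.00 | 93.00 | 14.00 | 390600.00 | 58800.00
gusset | 896.00 | 27.33 | 49.33 | 24490.67 | 44202.67
Σ | 8696.00 |  |  | 447490.67 | 463002.67
X̄ = 447490.67 / 8696.00 = 51.46 in
Ȳ = 463002.67 / 8696.00 = 53.24 in

X̄ = 51.46 in, Ȳ = 53.24 in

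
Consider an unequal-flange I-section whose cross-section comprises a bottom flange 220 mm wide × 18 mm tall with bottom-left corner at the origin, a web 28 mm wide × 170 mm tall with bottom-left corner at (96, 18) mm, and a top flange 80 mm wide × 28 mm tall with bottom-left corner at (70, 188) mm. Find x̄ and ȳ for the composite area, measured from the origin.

bottom flange: A = 220 × 18 = 3960.00, centroid at (110.00, 9.00).
web: A = 28 × 170 = 4760.00, centroid at (110.00, 103.00).
top flange: A = 80 × 28 = 2240.00, centroid at (110.00, 202.00).
ΣA = 10960.00 mm², ΣAx̄ = 1205600.00 mm³, ΣAȳ = 978400.00 mm³.
x̄ = 1205600.00/10960.00 = 110.00 mm; ȳ = 978400.00/10960.00 = 89.27 mm.

x̄ = 110.00 mm, ȳ = 89.27 mm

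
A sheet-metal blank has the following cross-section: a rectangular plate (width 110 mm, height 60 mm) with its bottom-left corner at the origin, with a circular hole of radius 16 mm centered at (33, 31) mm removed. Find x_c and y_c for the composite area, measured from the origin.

plate: A = 110 × 60 = 6600.00, centroid at (55.00, 30.00).
hole: A = −π·16² = -804.25, centroid at (33.00, 31.00).
ΣA = 5795.75 mm²
ΣAx_c = (6600.00)(55.00) + (-804.25)(33.00) = 336459.83 mm³
ΣAy_c = (6600.00)(30.00) + (-804.25)(31.00) = 173068.32 mm³
x_c = 336459.83 / 5795.75 = 58.05 mm
y_c = 173068.32 / 5795.75 = 29.86 mm

x_c = 58.05 mm, y_c = 29.86 mm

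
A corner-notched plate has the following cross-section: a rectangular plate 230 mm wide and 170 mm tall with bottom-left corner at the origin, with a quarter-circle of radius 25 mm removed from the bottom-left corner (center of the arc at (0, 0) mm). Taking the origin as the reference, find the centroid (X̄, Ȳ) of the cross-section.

Part | A | x̄ᵢ | ȳᵢ | A·x̄ᵢ | A·ȳᵢ
plate | 39100.00 | 115.00 | 85.00 | 4496500.00 | 3323500.00
removed quarter-circle | -490.87 | 10.61 | 10.61 | -5208.33 | -5208.33
Σ | 38609.13 |  |  | 4491291.67 | 3318291.67
X̄ = 4491291.67 / 38609.13 = 116.33 mm
Ȳ = 3318291.67 / 38609.13 = 85.95 mm

X̄ = 116.33 mm, Ȳ = 85.95 mm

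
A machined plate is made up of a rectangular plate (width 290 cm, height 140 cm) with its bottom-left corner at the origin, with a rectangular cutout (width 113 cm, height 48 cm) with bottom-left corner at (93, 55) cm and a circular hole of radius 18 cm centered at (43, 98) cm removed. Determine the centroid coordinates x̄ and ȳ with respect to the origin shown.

plate: A = 290 × 140 = 40600.00, centroid at (145.00, 70.00).
hole 1: A = −(113 × 48) = -5424.00, centroid at (149.50, 79.00).
hole 2: A = −π·18² = -1017.88, centroid at (43.00, 98.00).
ΣA = 34158.12 cm², ΣAx̄ = 5032343.33 cm³, ΣAȳ = 2313752.15 cm³.
x̄ = 5032343.33/34158.12 = 147.32 cm; ȳ = 2313752.15/34158.12 = 67.74 cm.

x̄ = 147.32 cm, ȳ = 67.74 cm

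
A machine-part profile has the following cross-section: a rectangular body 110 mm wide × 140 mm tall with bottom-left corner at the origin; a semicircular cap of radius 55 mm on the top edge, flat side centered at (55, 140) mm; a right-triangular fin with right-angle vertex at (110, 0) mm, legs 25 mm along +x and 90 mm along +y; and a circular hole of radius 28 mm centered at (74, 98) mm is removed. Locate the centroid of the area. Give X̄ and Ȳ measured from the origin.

rectangular body: A = 110 × 140 = 15400.00, centroid at (55.00, 70.00).
semicircular top: A = ½π·55² = 4751.66, centroid at (55.00, 163.34).
triangular fin: A = ½·25·90 = 1125.00, centroid at (118.33, 30.00).
hole: A = −π·28² = -2463.01, centroid at (74.00, 98.00).
ΣA = 18813.65 mm², ΣAX̄ = 1059203.60 mm³, ΣAȲ = 1646524.06 mm³.
X̄ = 1059203.60/18813.65 = 56.30 mm; Ȳ = 1646524.06/18813.65 = 87.52 mm.

X̄ = 56.30 mm, Ȳ = 87.52 mm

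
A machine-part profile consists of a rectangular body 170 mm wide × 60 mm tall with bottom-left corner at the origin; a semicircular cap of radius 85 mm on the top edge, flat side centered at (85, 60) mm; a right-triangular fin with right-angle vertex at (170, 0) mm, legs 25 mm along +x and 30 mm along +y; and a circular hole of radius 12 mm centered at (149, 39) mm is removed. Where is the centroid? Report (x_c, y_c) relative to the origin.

rectangular body: A = 170 × 60 = 10200.00, centroid at (85.00, 30.00).
semicircular top: A = ½π·85² = 11349.00, centroid at (85.00, 96.08).
triangular fin: A = ½·25·30 = 375.00, centroid at (178.33, 10.00).
hole: A = −π·12² = -452.39, centroid at (149.00, 39.00).
ΣA = 21471.61 mm², ΣAx_c = 1831134.28 mm³, ΣAy_c = 1382463.69 mm³.
x_c = 1831134.28/21471.61 = 85.28 mm; y_c = 1382463.69/21471.61 = 64.39 mm.

x_c = 85.28 mm, y_c = 64.39 mm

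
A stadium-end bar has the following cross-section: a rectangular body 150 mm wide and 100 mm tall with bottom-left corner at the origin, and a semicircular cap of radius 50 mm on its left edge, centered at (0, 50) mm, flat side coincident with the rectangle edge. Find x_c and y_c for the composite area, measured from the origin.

rectangular body: A = 150 × 100 = 15000.00, centroid at (75.00, 50.00).
semicircular end: A = ½π·50² = 3926.99, centroid at (-21.22, 50.00).
ΣA = 18926.99 mm², ΣAx_c = 1041666.67 mm³, ΣAy_c = 946349.54 mm³.
x_c = 1041666.67/18926.99 = 55.04 mm; y_c = 946349.54/18926.99 = 50.00 mm.

x_c = 55.04 mm, y_c = 50.00 mm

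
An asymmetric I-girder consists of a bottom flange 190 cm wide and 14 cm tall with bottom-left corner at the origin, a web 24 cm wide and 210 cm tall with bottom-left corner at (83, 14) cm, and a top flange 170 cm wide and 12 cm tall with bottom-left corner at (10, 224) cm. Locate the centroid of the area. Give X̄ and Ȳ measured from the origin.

X̄ = 95.00 cm, Ȳ = 111.66 cm

bottom flange: A = 190 × 14 = 2660.00, centroid at (95.00, 7.00).
web: A = 24 × 210 = 5040.00, centroid at (95.00, 119.00).
top flange: A = 170 × 12 = 2040.00, centroid at (95.00, 230.00).
ΣA = 9740.00 cm²
ΣAX̄ = (2660.00)(95.00) + (5040.00)(95.00) + (2040.00)(95.00) = 925300.00 cm³
ΣAȲ = (2660.00)(7.00) + (5040.00)(119.00) + (2040.00)(230.00) = 1087580.00 cm³
X̄ = 925300.00 / 9740.00 = 95.00 cm
Ȳ = 1087580.00 / 9740.00 = 111.66 cm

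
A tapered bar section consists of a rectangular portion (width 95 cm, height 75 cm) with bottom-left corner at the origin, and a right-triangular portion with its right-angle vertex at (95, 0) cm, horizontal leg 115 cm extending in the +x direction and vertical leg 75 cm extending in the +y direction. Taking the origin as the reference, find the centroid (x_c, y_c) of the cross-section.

Part | A | x̄ᵢ | ȳᵢ | A·x̄ᵢ | A·ȳᵢ
rectangular portion | 7125.00 | 47.50 | 37.50 | 338437.50 | 267187.50
triangular portion | 4312.50 | 133.33 | 25.00 | 575000.00 | 107812.50
Σ | 11437.50 |  |  | 913437.50 | 375000.00
x_c = 913437.50 / 11437.50 = 79.86 cm
y_c = 375000.00 / 11437.50 = 32.79 cm

x_c = 79.86 cm, y_c = 32.79 cm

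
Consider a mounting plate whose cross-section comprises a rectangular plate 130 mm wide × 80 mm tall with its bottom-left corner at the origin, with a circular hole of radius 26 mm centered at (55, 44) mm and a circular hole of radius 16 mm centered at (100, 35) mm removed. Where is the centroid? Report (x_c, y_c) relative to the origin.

plate: A = 130 × 80 = 10400.00, centroid at (65.00, 40.00).
hole 1: A = −π·26² = -2123.72, centroid at (55.00, 44.00).
hole 2: A = −π·16² = -804.25, centroid at (100.00, 35.00).
ΣA = 7472.04 mm², ΣAx_c = 478770.81 mm³, ΣAy_c = 294407.80 mm³.
x_c = 478770.81/7472.04 = 64.08 mm; y_c = 294407.80/7472.04 = 39.40 mm.

x_c = 64.08 mm, y_c = 39.40 mm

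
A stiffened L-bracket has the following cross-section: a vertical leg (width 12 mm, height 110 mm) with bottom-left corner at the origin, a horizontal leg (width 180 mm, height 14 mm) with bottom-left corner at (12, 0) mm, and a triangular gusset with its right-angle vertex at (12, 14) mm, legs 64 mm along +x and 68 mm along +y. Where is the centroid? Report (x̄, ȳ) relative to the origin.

vertical leg: A = 12 × 110 = 1320.00, centroid at (6.00, 55.00).
horizontal leg: A = 180 × 14 = 2520.00, centroid at (102.00, 7.00).
gusset: A = ½·64·68 = 2176.00, centroid at (33.33, 36.67).
ΣA = 6016.00 mm², ΣAx̄ = 337493.33 mm³, ΣAȳ = 170026.67 mm³.
x̄ = 337493.33/6016.00 = 56.10 mm; ȳ = 170026.67/6016.00 = 28.26 mm.

x̄ = 56.10 mm, ȳ = 28.26 mm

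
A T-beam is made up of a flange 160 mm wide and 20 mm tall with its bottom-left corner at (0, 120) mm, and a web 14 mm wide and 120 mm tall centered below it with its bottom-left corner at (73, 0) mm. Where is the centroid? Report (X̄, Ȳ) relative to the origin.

X̄ = 80.00 mm, Ȳ = 105.90 mm

Part | A | x̄ᵢ | ȳᵢ | A·x̄ᵢ | A·ȳᵢ
web | 1680.00 | 80.00 | 60.00 | 134400.00 | 100800.00
flange | 3200.00 | 80.00 | 130.00 | 256000.00 | 416000.00
Σ | 4880.00 |  |  | 390400.00 | 516800.00
X̄ = 390400.00 / 4880.00 = 80.00 mm
Ȳ = 516800.00 / 4880.00 = 105.90 mm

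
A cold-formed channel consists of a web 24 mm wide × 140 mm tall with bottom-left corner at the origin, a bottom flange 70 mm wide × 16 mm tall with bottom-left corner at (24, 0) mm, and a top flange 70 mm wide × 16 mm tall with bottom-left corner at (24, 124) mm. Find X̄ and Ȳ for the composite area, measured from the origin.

Part | A | x̄ᵢ | ȳᵢ | A·x̄ᵢ | A·ȳᵢ
web | 3360.00 | 12.00 | 70.00 | 40320.00 | 235200.00
bottom flange | 1120.00 | 59.00 | 8.00 | 66080.00 | 8960.00
top flange | 1120.00 | 59.00 | 132.00 | 66080.00 | 147840.00
Σ | 5600.00 |  |  | 172480.00 | 392000.00
X̄ = 172480.00 / 5600.00 = 30.80 mm
Ȳ = 392000.00 / 5600.00 = 70.00 mm

X̄ = 30.80 mm, Ȳ = 70.00 mm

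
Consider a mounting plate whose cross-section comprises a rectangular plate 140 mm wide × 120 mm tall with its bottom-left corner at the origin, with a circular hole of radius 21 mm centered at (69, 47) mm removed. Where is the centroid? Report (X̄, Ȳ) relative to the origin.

X̄ = 70.09 mm, Ȳ = 61.17 mm

plate: A = 140 × 120 = 16800.00, centroid at (70.00, 60.00).
hole: A = −π·21² = -1385.44, centroid at (69.00, 47.00).
ΣA = 15414.56 mm², ΣAX̄ = 1080404.48 mm³, ΣAȲ = 942884.21 mm³.
X̄ = 1080404.48/15414.56 = 70.09 mm; Ȳ = 942884.21/15414.56 = 61.17 mm.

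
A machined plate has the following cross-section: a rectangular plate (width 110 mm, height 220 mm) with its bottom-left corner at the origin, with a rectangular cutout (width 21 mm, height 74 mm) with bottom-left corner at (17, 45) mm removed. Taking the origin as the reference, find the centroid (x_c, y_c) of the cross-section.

plate: A = 110 × 220 = 24200.00, centroid at (55.00, 110.00).
hole: A = −(21 × 74) = -1554.00, centroid at (27.50, 82.00).
ΣA = 22646.00 mm², ΣAx_c = 1288265.00 mm³, ΣAy_c = 2534572.00 mm³.
x_c = 1288265.00/22646.00 = 56.89 mm; y_c = 2534572.00/22646.00 = 111.92 mm.

x_c = 56.89 mm, y_c = 111.92 mm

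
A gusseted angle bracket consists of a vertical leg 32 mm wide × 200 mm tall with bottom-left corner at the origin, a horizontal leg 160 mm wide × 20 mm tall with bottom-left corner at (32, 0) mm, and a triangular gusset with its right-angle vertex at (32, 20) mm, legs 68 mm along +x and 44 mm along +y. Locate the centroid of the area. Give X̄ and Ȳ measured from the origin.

vertical leg: A = 32 × 200 = 6400.00, centroid at (16.00, 100.00).
horizontal leg: A = 160 × 20 = 3200.00, centroid at (112.00, 10.00).
gusset: A = ½·68·44 = 1496.00, centroid at (54.67, 34.67).
ΣA = 11096.00 mm²
ΣAX̄ = (6400.00)(16.00) + (3200.00)(112.00) + (1496.00)(54.67) = 542581.33 mm³
ΣAȲ = (6400.00)(100.00) + (3200.00)(10.00) + (1496.00)(34.67) = 723861.33 mm³
X̄ = 542581.33 / 11096.00 = 48.90 mm
Ȳ = 723861.33 / 11096.00 = 65.24 mm

X̄ = 48.90 mm, Ȳ = 65.24 mm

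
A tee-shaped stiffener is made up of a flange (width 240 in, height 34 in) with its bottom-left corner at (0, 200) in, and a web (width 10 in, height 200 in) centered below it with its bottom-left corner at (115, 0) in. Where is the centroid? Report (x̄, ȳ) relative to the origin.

x̄ = 120.00 in, ȳ = 193.97 in

web: A = 10 × 200 = 2000.00, centroid at (120.00, 100.00).
flange: A = 240 × 34 = 8160.00, centroid at (120.00, 217.00).
ΣA = 10160.00 in², ΣAx̄ = 1219200.00 in³, ΣAȳ = 1970720.00 in³.
x̄ = 1219200.00/10160.00 = 120.00 in; ȳ = 1970720.00/10160.00 = 193.97 in.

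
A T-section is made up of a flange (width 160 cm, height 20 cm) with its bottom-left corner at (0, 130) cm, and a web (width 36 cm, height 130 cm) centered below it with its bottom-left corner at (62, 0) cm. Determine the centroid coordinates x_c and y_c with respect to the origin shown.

x_c = 80.00 cm, y_c = 95.46 cm

web: A = 36 × 130 = 4680.00, centroid at (80.00, 65.00).
flange: A = 160 × 20 = 3200.00, centroid at (80.00, 140.00).
ΣA = 7880.00 cm², ΣAx_c = 630400.00 cm³, ΣAy_c = 752200.00 cm³.
x_c = 630400.00/7880.00 = 80.00 cm; y_c = 752200.00/7880.00 = 95.46 cm.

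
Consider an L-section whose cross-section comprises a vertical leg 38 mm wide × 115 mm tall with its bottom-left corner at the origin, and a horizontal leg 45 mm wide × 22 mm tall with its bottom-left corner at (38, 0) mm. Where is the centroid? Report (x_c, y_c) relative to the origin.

Part | A | x̄ᵢ | ȳᵢ | A·x̄ᵢ | A·ȳᵢ
vertical leg | 4370.00 | 19.00 | 57.50 | 83030.00 | 251275.00
horizontal leg | 990.00 | 60.50 | 11.00 | 59895.00 | 10890.00
Σ | 5360.00 |  |  | 142925.00 | 262165.00
x_c = 142925.00 / 5360.00 = 26.67 mm
y_c = 262165.00 / 5360.00 = 48.91 mm

x_c = 26.67 mm, y_c = 48.91 mm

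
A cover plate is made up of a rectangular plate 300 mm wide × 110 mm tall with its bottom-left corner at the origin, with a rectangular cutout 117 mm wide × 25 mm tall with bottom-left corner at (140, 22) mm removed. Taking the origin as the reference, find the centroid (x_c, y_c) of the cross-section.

x_c = 145.28 mm, y_c = 56.99 mm

Part | A | x̄ᵢ | ȳᵢ | A·x̄ᵢ | A·ȳᵢ
plate | 33000.00 | 150.00 | 55.00 | 4950000.00 | 1815000.00
hole | -2925.00 | 198.50 | 34.50 | -580612.50 | -100912.50
Σ | 30075.00 |  |  | 4369387.50 | 1714087.50
x_c = 4369387.50 / 30075.00 = 145.28 mm
y_c = 1714087.50 / 30075.00 = 56.99 mm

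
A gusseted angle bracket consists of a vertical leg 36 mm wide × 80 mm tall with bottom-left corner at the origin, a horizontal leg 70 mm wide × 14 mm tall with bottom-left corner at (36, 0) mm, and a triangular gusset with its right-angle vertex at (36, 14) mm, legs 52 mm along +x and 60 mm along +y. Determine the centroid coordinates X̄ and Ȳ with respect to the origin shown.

X̄ = 37.75 mm, Ȳ = 32.31 mm

Part | A | x̄ᵢ | ȳᵢ | A·x̄ᵢ | A·ȳᵢ
vertical leg | 2880.00 | 18.00 | 40.00 | 51840.00 | 115200.00
horizontal leg | 980.00 | 71.00 | 7.00 | 69580.00 | 6860.00
gusset | 1560.00 | 53.33 | 34.00 | 83200.00 | 53040.00
Σ | 5420.00 |  |  | 204620.00 | 175100.00
X̄ = 204620.00 / 5420.00 = 37.75 mm
Ȳ = 175100.00 / 5420.00 = 32.31 mm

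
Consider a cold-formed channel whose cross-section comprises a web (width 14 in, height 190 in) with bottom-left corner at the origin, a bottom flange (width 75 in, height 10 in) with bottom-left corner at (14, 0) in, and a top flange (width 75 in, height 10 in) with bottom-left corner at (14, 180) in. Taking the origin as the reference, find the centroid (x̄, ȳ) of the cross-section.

Part | A | x̄ᵢ | ȳᵢ | A·x̄ᵢ | A·ȳᵢ
web | 2660.00 | 7.00 | 95.00 | 18620.00 | 252700.00
bottom flange | 750.00 | 51.50 | 5.00 | 38625.00 | 3750.00
top flange | 750.00 | 51.50 | 185.00 | 38625.00 | 138750.00
Σ | 4160.00 |  |  | 95870.00 | 395200.00
x̄ = 95870.00 / 4160.00 = 23.05 in
ȳ = 395200.00 / 4160.00 = 95.00 in

x̄ = 23.05 in, ȳ = 95.00 in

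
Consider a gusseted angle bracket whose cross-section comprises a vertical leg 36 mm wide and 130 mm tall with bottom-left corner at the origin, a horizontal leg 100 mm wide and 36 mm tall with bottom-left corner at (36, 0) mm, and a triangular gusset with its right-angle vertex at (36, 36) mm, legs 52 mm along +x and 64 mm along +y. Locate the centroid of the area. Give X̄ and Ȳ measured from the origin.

X̄ = 48.53 mm, Ȳ = 46.70 mm

Part | A | x̄ᵢ | ȳᵢ | A·x̄ᵢ | A·ȳᵢ
vertical leg | 4680.00 | 18.00 | 65.00 | 84240.00 | 304200.00
horizontal leg | 3600.00 | 86.00 | 18.00 | 309600.00 | 64800.00
gusset | 1664.00 | 53.33 | 57.33 | 88746.67 | 95402.67
Σ | 9944.00 |  |  | 482586.67 | 464402.67
X̄ = 482586.67 / 9944.00 = 48.53 mm
Ȳ = 464402.67 / 9944.00 = 46.70 mm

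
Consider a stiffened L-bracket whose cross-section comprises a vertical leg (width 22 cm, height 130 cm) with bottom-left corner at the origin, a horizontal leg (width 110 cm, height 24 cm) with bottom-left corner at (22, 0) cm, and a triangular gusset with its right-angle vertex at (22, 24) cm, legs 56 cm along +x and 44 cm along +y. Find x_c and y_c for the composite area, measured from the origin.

Part | A | x̄ᵢ | ȳᵢ | A·x̄ᵢ | A·ȳᵢ
vertical leg | 2860.00 | 11.00 | 65.00 | 31460.00 | 185900.00
horizontal leg | 2640.00 | 77.00 | 12.00 | 203280.00 | 31680.00
gusset | 1232.00 | 40.67 | 38.67 | 50101.33 | 47637.33
Σ | 6732.00 |  |  | 284841.33 | 265217.33
x_c = 284841.33 / 6732.00 = 42.31 cm
y_c = 265217.33 / 6732.00 = 39.40 cm

x_c = 42.31 cm, y_c = 39.40 cm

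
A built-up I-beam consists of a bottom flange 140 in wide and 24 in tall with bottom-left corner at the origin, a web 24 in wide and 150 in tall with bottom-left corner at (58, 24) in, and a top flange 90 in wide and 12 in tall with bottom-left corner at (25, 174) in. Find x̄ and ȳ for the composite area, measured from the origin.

x̄ = 70.00 in, ȳ = 73.52 in

Part | A | x̄ᵢ | ȳᵢ | A·x̄ᵢ | A·ȳᵢ
bottom flange | 3360.00 | 70.00 | 12.00 | 235200.00 | 40320.00
web | 3600.00 | 70.00 | 99.00 | 252000.00 | 356400.00
top flange | 1080.00 | 70.00 | 180.00 | 75600.00 | 194400.00
Σ | 8040.00 |  |  | 562800.00 | 591120.00
x̄ = 562800.00 / 8040.00 = 70.00 in
ȳ = 591120.00 / 8040.00 = 73.52 in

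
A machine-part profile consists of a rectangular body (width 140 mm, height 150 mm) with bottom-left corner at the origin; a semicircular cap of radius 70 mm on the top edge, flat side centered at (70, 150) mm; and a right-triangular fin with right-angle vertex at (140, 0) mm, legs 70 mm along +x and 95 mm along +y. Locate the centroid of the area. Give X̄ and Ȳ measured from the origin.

X̄ = 79.69 mm, Ȳ = 95.67 mm

rectangular body: A = 140 × 150 = 21000.00, centroid at (70.00, 75.00).
semicircular top: A = ½π·70² = 7696.90, centroid at (70.00, 179.71).
triangular fin: A = ½·70·95 = 3325.00, centroid at (163.33, 31.67).
ΣA = 32021.90 mm²
ΣAX̄ = (21000.00)(70.00) + (7696.90)(70.00) + (3325.00)(163.33) = 2551866.47 mm³
ΣAȲ = (21000.00)(75.00) + (7696.90)(179.71) + (3325.00)(31.67) = 3063493.63 mm³
X̄ = 2551866.47 / 32021.90 = 79.69 mm
Ȳ = 3063493.63 / 32021.90 = 95.67 mm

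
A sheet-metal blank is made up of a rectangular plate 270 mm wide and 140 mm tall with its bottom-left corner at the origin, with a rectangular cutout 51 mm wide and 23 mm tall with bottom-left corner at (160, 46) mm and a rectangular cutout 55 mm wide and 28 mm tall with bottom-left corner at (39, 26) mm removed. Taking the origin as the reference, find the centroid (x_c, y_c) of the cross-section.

plate: A = 270 × 140 = 37800.00, centroid at (135.00, 70.00).
hole 1: A = −(51 × 23) = -1173.00, centroid at (185.50, 57.50).
hole 2: A = −(55 × 28) = -1540.00, centroid at (66.50, 40.00).
ΣA = 35087.00 mm², ΣAx_c = 4782998.50 mm³, ΣAy_c = 2516952.50 mm³.
x_c = 4782998.50/35087.00 = 136.32 mm; y_c = 2516952.50/35087.00 = 71.73 mm.

x_c = 136.32 mm, y_c = 71.73 mm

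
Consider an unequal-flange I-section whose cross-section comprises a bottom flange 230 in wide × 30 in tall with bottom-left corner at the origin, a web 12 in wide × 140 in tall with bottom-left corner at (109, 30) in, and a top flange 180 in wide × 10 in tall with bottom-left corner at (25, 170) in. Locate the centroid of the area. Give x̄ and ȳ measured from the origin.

x̄ = 115.00 in, ȳ = 56.50 in

bottom flange: A = 230 × 30 = 6900.00, centroid at (115.00, 15.00).
web: A = 12 × 140 = 1680.00, centroid at (115.00, 100.00).
top flange: A = 180 × 10 = 1800.00, centroid at (115.00, 175.00).
ΣA = 10380.00 in²
ΣAx̄ = (6900.00)(115.00) + (1680.00)(115.00) + (1800.00)(115.00) = 1193700.00 in³
ΣAȳ = (6900.00)(15.00) + (1680.00)(100.00) + (1800.00)(175.00) = 586500.00 in³
x̄ = 1193700.00 / 10380.00 = 115.00 in
ȳ = 586500.00 / 10380.00 = 56.50 in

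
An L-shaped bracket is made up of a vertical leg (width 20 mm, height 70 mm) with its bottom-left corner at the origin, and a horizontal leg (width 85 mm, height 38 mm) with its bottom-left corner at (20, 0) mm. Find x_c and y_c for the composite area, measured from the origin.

x_c = 46.63 mm, y_c = 23.84 mm

vertical leg: A = 20 × 70 = 1400.00, centroid at (10.00, 35.00).
horizontal leg: A = 85 × 38 = 3230.00, centroid at (62.50, 19.00).
ΣA = 4630.00 mm²
ΣAx_c = (1400.00)(10.00) + (3230.00)(62.50) = 215875.00 mm³
ΣAy_c = (1400.00)(35.00) + (3230.00)(19.00) = 110370.00 mm³
x_c = 215875.00 / 4630.00 = 46.63 mm
y_c = 110370.00 / 4630.00 = 23.84 mm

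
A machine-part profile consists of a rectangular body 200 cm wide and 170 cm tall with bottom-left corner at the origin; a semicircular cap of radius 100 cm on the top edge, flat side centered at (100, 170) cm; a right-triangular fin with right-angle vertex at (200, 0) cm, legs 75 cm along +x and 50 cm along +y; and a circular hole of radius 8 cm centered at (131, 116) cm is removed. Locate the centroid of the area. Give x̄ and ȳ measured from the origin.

x̄ = 104.44 cm, ȳ = 121.35 cm

rectangular body: A = 200 × 170 = 34000.00, centroid at (100.00, 85.00).
semicircular top: A = ½π·100² = 15707.96, centroid at (100.00, 212.44).
triangular fin: A = ½·75·50 = 1875.00, centroid at (225.00, 16.67).
hole: A = −π·8² = -201.06, centroid at (131.00, 116.00).
ΣA = 51381.90 cm², ΣAx̄ = 5366332.21 cm³, ΣAȳ = 6234947.24 cm³.
x̄ = 5366332.21/51381.90 = 104.44 cm; ȳ = 6234947.24/51381.90 = 121.35 cm.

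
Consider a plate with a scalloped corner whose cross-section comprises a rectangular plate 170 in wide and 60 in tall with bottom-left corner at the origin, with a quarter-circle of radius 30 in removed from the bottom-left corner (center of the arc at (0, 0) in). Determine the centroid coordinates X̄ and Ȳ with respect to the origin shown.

plate: A = 170 × 60 = 10200.00, centroid at (85.00, 30.00).
removed quarter-circle: A = −¼π·30² = -706.86, centroid at (12.73, 12.73).
ΣA = 9493.14 in²
ΣAX̄ = (10200.00)(85.00) + (-706.86)(12.73) = 858000.00 in³
ΣAȲ = (10200.00)(30.00) + (-706.86)(12.73) = 297000.00 in³
X̄ = 858000.00 / 9493.14 = 90.38 in
Ȳ = 297000.00 / 9493.14 = 31.29 in

X̄ = 90.38 in, Ȳ = 31.29 in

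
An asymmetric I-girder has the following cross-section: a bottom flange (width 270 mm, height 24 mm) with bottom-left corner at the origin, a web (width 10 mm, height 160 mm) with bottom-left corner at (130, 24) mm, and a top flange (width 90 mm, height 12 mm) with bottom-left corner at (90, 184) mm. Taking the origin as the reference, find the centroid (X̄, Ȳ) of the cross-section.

X̄ = 135.00 mm, Ȳ = 49.06 mm

bottom flange: A = 270 × 24 = 6480.00, centroid at (135.00, 12.00).
web: A = 10 × 160 = 1600.00, centroid at (135.00, 104.00).
top flange: A = 90 × 12 = 1080.00, centroid at (135.00, 190.00).
ΣA = 9160.00 mm²
ΣAX̄ = (6480.00)(135.00) + (1600.00)(135.00) + (1080.00)(135.00) = 1236600.00 mm³
ΣAȲ = (6480.00)(12.00) + (1600.00)(104.00) + (1080.00)(190.00) = 449360.00 mm³
X̄ = 1236600.00 / 9160.00 = 135.00 mm
Ȳ = 449360.00 / 9160.00 = 49.06 mm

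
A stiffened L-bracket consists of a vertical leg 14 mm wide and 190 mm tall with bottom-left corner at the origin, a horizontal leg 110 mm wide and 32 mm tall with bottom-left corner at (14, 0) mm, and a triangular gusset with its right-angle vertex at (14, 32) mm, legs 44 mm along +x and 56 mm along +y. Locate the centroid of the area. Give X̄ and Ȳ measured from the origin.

X̄ = 40.05 mm, Ȳ = 50.11 mm

vertical leg: A = 14 × 190 = 2660.00, centroid at (7.00, 95.00).
horizontal leg: A = 110 × 32 = 3520.00, centroid at (69.00, 16.00).
gusset: A = ½·44·56 = 1232.00, centroid at (28.67, 50.67).
ΣA = 7412.00 mm², ΣAX̄ = 296817.33 mm³, ΣAȲ = 371441.33 mm³.
X̄ = 296817.33/7412.00 = 40.05 mm; Ȳ = 371441.33/7412.00 = 50.11 mm.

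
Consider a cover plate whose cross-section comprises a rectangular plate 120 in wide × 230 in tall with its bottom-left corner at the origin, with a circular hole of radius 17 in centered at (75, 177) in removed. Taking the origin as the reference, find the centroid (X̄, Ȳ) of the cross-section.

Part | A | x̄ᵢ | ȳᵢ | A·x̄ᵢ | A·ȳᵢ
plate | 27600.00 | 60.00 | 115.00 | 1656000.00 | 3174000.00
hole | -907.92 | 75.00 | 177.00 | -68094.02 | -160701.89
Σ | 26692.08 |  |  | 1587905.98 | 3013298.11
X̄ = 1587905.98 / 26692.08 = 59.49 in
Ȳ = 3013298.11 / 26692.08 = 112.89 in

X̄ = 59.49 in, Ȳ = 112.89 in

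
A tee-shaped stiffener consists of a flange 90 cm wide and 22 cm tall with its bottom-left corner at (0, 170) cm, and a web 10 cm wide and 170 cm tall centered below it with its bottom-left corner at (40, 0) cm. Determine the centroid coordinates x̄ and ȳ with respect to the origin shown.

x̄ = 45.00 cm, ȳ = 136.65 cm

Part | A | x̄ᵢ | ȳᵢ | A·x̄ᵢ | A·ȳᵢ
web | 1700.00 | 45.00 | 85.00 | 76500.00 | 144500.00
flange | 1980.00 | 45.00 | 181.00 | 89100.00 | 358380.00
Σ | 3680.00 |  |  | 165600.00 | 502880.00
x̄ = 165600.00 / 3680.00 = 45.00 cm
ȳ = 502880.00 / 3680.00 = 136.65 cm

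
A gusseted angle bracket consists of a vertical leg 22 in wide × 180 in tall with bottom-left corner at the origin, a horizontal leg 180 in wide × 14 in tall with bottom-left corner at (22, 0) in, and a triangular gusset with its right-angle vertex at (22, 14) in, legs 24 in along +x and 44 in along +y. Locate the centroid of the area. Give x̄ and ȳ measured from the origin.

Part | A | x̄ᵢ | ȳᵢ | A·x̄ᵢ | A·ȳᵢ
vertical leg | 3960.00 | 11.00 | 90.00 | 43560.00 | 356400.00
horizontal leg | 2520.00 | 112.00 | 7.00 | 282240.00 | 17640.00
gusset | 528.00 | 30.00 | 28.67 | 15840.00 | 15136.00
Σ | 7008.00 |  |  | 341640.00 | 389176.00
x̄ = 341640.00 / 7008.00 = 48.75 in
ȳ = 389176.00 / 7008.00 = 55.53 in

x̄ = 48.75 in, ȳ = 55.53 in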